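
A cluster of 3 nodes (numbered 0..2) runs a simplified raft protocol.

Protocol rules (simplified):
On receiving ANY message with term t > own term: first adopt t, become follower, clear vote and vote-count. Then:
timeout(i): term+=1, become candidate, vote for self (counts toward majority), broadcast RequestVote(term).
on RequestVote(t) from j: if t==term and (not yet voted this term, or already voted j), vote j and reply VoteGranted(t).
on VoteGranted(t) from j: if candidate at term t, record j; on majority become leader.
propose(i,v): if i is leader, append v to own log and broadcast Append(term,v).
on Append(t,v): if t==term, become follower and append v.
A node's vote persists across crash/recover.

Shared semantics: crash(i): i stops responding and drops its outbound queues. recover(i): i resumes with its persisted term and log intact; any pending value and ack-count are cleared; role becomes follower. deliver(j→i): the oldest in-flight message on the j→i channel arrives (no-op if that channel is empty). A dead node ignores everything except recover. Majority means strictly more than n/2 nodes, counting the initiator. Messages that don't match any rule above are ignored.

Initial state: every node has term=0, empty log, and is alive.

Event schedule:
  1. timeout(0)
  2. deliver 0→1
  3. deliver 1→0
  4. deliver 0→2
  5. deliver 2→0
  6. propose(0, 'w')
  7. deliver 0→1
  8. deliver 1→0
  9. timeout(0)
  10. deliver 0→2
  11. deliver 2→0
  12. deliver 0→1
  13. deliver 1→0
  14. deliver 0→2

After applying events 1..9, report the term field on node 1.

step 1 timeout(0): 0={cand,t=1,log=-}
step 2 deliver 0→1: 1={foll,t=1,log=-}
step 3 deliver 1→0: 0={lead,t=1,log=-}
step 4 deliver 0→2: 2={foll,t=1,log=-}
step 5 deliver 2→0: —
step 6 propose(0,'w'): 0={lead,t=1,log=w}
step 7 deliver 0→1: 1={foll,t=1,log=w}
step 8 deliver 1→0: —
step 9 timeout(0): 0={cand,t=2,log=w}

1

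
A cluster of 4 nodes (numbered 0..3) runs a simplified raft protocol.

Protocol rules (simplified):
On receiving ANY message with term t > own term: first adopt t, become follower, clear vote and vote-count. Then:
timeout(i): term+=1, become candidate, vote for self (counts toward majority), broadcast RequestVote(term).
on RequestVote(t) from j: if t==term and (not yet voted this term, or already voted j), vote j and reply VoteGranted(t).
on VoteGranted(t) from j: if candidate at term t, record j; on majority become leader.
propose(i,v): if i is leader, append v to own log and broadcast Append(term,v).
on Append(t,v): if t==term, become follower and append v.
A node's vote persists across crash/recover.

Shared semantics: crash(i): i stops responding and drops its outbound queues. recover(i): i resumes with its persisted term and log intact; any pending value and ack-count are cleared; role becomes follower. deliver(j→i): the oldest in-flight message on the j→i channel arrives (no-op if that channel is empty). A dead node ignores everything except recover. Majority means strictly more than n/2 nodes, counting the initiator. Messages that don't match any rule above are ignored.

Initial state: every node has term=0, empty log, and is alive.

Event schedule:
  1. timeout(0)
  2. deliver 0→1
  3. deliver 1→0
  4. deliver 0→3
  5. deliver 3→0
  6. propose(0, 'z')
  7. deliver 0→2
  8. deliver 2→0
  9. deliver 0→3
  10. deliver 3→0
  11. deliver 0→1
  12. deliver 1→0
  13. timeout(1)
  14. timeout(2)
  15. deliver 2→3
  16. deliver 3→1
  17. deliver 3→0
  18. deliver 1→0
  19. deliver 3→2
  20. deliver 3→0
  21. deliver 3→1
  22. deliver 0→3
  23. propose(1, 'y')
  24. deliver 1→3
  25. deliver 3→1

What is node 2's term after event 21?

2

[1] timeout(0) → N0(cand t1 [-])
[2] deliver 0→1 → N1(foll t1 [-])
[3] deliver 1→0 → ∅
[4] deliver 0→3 → N3(foll t1 [-])
[5] deliver 3→0 → N0(lead t1 [-])
[6] propose(0,'z') → N0(lead t1 [z])
[7] deliver 0→2 → N2(foll t1 [-])
[8] deliver 2→0 → ∅
[9] deliver 0→3 → N3(foll t1 [z])
[10] deliver 3→0 → ∅
[11] deliver 0→1 → N1(foll t1 [z])
[12] deliver 1→0 → ∅
[13] timeout(1) → N1(cand t2 [z])
[14] timeout(2) → N2(cand t2 [-])
[15] deliver 2→3 → N3(foll t2 [z])
[16] deliver 3→1 → ∅
[17] deliver 3→0 → ∅
[18] deliver 1→0 → N0(foll t2 [z])
[19] deliver 3→2 → ∅
[20] deliver 3→0 → ∅
[21] deliver 3→1 → ∅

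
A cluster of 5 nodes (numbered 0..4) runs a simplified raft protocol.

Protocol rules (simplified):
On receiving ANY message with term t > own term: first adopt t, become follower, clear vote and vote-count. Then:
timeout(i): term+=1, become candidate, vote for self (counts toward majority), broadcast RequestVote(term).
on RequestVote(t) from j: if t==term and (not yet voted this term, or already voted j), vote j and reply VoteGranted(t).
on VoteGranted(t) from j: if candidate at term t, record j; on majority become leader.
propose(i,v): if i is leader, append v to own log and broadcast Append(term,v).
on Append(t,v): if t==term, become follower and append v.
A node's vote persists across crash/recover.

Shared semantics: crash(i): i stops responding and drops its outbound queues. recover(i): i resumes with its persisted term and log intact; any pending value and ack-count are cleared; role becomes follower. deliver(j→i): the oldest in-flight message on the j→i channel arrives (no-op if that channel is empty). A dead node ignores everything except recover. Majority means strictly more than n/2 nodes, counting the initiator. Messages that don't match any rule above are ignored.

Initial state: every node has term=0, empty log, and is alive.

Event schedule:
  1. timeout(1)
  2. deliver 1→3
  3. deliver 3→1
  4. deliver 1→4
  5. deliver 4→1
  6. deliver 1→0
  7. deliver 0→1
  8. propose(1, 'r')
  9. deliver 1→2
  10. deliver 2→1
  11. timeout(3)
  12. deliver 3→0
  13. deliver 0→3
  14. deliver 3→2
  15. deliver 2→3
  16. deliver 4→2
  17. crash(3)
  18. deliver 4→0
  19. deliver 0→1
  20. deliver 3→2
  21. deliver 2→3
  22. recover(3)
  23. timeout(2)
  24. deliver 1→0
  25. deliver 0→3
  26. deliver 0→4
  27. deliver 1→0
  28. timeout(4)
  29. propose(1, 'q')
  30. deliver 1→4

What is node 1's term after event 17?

1

after 1 — timeout(1): n1:cand/t1/[-]
after 2 — deliver 1→3: n3:foll/t1/[-]
after 3 — deliver 3→1: ·
after 4 — deliver 1→4: n4:foll/t1/[-]
after 5 — deliver 4→1: n1:lead/t1/[-]
after 6 — deliver 1→0: n0:foll/t1/[-]
after 7 — deliver 0→1: ·
after 8 — propose(1,'r'): n1:lead/t1/[r]
after 9 — deliver 1→2: n2:foll/t1/[-]
after 10 — deliver 2→1: ·
after 11 — timeout(3): n3:cand/t2/[-]
after 12 — deliver 3→0: n0:foll/t2/[-]
after 13 — deliver 0→3: ·
after 14 — deliver 3→2: n2:foll/t2/[-]
after 15 — deliver 2→3: n3:lead/t2/[-]
after 16 — deliver 4→2: ·
after 17 — crash(3): n3:✗lead/t2/[-]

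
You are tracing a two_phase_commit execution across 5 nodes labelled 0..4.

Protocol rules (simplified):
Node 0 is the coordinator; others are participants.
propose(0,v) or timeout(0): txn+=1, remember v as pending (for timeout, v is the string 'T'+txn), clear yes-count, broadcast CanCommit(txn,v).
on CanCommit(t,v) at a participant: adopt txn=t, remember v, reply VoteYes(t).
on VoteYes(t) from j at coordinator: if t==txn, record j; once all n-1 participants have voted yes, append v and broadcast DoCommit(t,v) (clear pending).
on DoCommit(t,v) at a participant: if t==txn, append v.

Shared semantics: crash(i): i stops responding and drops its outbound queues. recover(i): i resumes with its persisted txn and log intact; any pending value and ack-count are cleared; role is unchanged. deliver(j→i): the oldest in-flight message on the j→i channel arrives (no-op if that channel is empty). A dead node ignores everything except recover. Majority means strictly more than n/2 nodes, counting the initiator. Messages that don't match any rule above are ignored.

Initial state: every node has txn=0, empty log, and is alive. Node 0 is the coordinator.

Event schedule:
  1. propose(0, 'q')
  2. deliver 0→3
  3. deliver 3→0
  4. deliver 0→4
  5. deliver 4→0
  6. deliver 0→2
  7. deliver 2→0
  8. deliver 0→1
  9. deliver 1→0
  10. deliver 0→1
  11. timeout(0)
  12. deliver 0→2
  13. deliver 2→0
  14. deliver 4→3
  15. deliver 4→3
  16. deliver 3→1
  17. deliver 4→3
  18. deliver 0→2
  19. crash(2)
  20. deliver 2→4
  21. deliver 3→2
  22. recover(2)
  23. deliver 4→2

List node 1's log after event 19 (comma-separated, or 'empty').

after 1 — propose(0,'q'): n0:coor/t1/[-]
after 2 — deliver 0→3: n3:part/t1/[-]
after 3 — deliver 3→0: ·
after 4 — deliver 0→4: n4:part/t1/[-]
after 5 — deliver 4→0: ·
after 6 — deliver 0→2: n2:part/t1/[-]
after 7 — deliver 2→0: ·
after 8 — deliver 0→1: n1:part/t1/[-]
after 9 — deliver 1→0: n0:coor/t1/[q]
after 10 — deliver 0→1: n1:part/t1/[q]
after 11 — timeout(0): n0:coor/t2/[q]
after 12 — deliver 0→2: n2:part/t1/[q]
after 13 — deliver 2→0: ·
after 14 — deliver 4→3: ·
after 15 — deliver 4→3: ·
after 16 — deliver 3→1: ·
after 17 — deliver 4→3: ·
after 18 — deliver 0→2: n2:part/t2/[q]
after 19 — crash(2): n2:✗part/t2/[q]

q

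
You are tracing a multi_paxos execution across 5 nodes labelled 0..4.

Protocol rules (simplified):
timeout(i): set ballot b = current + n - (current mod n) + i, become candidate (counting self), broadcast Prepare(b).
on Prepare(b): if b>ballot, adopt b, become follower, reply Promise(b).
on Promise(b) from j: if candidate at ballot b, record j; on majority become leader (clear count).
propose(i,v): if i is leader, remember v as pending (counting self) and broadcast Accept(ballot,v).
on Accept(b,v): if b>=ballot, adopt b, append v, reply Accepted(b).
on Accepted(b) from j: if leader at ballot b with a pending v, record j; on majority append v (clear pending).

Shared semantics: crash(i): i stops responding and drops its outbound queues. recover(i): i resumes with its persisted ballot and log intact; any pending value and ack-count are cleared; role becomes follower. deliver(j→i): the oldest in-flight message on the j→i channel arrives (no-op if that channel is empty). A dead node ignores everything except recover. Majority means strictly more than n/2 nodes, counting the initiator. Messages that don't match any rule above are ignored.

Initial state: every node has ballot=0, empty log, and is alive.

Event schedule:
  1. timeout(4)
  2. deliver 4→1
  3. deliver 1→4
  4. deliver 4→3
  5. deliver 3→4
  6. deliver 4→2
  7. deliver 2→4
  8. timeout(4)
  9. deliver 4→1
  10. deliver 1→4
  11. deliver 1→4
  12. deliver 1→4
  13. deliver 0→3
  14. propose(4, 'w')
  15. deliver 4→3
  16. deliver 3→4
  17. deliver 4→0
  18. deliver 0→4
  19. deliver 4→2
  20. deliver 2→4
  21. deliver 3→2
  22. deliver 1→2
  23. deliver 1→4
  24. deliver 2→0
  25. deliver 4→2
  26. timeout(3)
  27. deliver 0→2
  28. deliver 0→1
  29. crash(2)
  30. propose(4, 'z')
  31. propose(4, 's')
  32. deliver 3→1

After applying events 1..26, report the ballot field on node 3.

[1] timeout(4) → N4(cand b9 [-])
[2] deliver 4→1 → N1(foll b9 [-])
[3] deliver 1→4 → ∅
[4] deliver 4→3 → N3(foll b9 [-])
[5] deliver 3→4 → N4(lead b9 [-])
[6] deliver 4→2 → N2(foll b9 [-])
[7] deliver 2→4 → ∅
[8] timeout(4) → N4(cand b14 [-])
[9] deliver 4→1 → N1(foll b14 [-])
[10] deliver 1→4 → ∅
[11] deliver 1→4 → ∅
[12] deliver 1→4 → ∅
[13] deliver 0→3 → ∅
[14] propose(4,'w') → ∅
[15] deliver 4→3 → N3(foll b14 [-])
[16] deliver 3→4 → N4(lead b14 [-])
[17] deliver 4→0 → N0(foll b9 [-])
[18] deliver 0→4 → ∅
[19] deliver 4→2 → N2(foll b14 [-])
[20] deliver 2→4 → ∅
[21] deliver 3→2 → ∅
[22] deliver 1→2 → ∅
[23] deliver 1→4 → ∅
[24] deliver 2→0 → ∅
[25] deliver 4→2 → ∅
[26] timeout(3) → N3(cand b18 [-])

18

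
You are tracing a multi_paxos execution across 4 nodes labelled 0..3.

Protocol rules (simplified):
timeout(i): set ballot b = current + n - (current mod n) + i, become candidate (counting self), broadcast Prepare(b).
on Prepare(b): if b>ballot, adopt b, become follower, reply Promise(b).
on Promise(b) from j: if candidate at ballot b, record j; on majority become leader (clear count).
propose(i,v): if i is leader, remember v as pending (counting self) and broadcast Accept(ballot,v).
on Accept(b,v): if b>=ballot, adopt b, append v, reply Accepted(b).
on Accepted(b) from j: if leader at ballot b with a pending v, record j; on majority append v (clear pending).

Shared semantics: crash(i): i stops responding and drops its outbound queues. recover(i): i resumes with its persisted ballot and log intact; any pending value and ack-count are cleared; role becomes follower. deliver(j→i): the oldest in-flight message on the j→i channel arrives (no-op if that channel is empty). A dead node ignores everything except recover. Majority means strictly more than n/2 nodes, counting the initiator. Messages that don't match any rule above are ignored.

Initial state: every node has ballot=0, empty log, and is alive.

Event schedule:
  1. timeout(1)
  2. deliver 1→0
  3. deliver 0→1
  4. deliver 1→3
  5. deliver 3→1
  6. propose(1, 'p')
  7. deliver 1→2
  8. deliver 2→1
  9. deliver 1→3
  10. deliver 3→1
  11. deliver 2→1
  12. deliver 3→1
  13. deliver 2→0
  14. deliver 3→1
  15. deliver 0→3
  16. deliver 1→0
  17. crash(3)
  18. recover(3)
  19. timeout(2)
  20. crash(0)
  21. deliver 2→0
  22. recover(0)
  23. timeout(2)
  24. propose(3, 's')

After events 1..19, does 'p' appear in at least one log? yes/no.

[1] timeout(1) → N1(cand b5 [-])
[2] deliver 1→0 → N0(foll b5 [-])
[3] deliver 0→1 → ∅
[4] deliver 1→3 → N3(foll b5 [-])
[5] deliver 3→1 → N1(lead b5 [-])
[6] propose(1,'p') → ∅
[7] deliver 1→2 → N2(foll b5 [-])
[8] deliver 2→1 → ∅
[9] deliver 1→3 → N3(foll b5 [p])
[10] deliver 3→1 → ∅
[11] deliver 2→1 → ∅
[12] deliver 3→1 → ∅
[13] deliver 2→0 → ∅
[14] deliver 3→1 → ∅
[15] deliver 0→3 → ∅
[16] deliver 1→0 → N0(foll b5 [p])
[17] crash(3) → N3(✗foll b5 [p])
[18] recover(3) → N3(foll b5 [p])
[19] timeout(2) → N2(cand b10 [-])

yes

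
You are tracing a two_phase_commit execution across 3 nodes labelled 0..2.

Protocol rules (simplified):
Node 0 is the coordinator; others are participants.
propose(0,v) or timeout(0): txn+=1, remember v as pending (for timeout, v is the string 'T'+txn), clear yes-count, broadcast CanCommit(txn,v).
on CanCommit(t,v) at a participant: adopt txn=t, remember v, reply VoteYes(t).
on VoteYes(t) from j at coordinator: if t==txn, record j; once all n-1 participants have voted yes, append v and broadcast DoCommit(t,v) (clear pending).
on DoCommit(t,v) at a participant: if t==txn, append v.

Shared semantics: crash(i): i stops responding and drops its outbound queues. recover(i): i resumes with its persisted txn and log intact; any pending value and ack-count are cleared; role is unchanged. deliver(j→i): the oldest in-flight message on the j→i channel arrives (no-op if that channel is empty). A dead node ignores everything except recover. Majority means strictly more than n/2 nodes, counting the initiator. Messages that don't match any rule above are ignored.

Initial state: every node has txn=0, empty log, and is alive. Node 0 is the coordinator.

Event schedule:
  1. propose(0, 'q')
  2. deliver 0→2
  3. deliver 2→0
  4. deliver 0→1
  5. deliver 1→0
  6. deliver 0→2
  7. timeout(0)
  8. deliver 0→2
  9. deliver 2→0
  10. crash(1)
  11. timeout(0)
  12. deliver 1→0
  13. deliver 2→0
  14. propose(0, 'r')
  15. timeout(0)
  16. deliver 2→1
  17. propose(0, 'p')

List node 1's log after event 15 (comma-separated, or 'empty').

empty

step 1 propose(0,'q'): 0={coor,t=1,log=-}
step 2 deliver 0→2: 2={part,t=1,log=-}
step 3 deliver 2→0: —
step 4 deliver 0→1: 1={part,t=1,log=-}
step 5 deliver 1→0: 0={coor,t=1,log=q}
step 6 deliver 0→2: 2={part,t=1,log=q}
step 7 timeout(0): 0={coor,t=2,log=q}
step 8 deliver 0→2: 2={part,t=2,log=q}
step 9 deliver 2→0: —
step 10 crash(1): 1={✗part,t=1,log=-}
step 11 timeout(0): 0={coor,t=3,log=q}
step 12 deliver 1→0: —
step 13 deliver 2→0: —
step 14 propose(0,'r'): 0={coor,t=4,log=q}
step 15 timeout(0): 0={coor,t=5,log=q}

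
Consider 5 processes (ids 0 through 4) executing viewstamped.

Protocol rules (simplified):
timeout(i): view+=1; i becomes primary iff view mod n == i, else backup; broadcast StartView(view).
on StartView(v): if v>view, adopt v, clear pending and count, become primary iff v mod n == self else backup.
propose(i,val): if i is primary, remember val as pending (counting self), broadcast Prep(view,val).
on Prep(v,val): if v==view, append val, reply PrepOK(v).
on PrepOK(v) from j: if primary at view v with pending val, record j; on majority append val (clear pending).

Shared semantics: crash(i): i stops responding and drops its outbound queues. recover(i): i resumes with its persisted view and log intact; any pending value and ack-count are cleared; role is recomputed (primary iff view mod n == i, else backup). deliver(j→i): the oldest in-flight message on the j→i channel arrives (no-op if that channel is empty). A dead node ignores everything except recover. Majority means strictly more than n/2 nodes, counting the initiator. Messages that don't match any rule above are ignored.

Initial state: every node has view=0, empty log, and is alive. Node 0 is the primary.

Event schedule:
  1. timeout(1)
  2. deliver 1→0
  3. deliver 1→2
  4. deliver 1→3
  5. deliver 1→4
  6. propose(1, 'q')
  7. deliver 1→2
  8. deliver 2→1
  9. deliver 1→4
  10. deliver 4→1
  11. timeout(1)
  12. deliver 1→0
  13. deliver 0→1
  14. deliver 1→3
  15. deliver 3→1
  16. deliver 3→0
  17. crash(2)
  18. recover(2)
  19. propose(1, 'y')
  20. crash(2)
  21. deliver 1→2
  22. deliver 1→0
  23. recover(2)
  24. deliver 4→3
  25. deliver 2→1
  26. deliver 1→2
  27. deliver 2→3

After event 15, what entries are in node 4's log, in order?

q

[1] timeout(1) → N1(prim v1 [-])
[2] deliver 1→0 → N0(back v1 [-])
[3] deliver 1→2 → N2(back v1 [-])
[4] deliver 1→3 → N3(back v1 [-])
[5] deliver 1→4 → N4(back v1 [-])
[6] propose(1,'q') → ∅
[7] deliver 1→2 → N2(back v1 [q])
[8] deliver 2→1 → ∅
[9] deliver 1→4 → N4(back v1 [q])
[10] deliver 4→1 → N1(prim v1 [q])
[11] timeout(1) → N1(back v2 [q])
[12] deliver 1→0 → N0(back v1 [q])
[13] deliver 0→1 → ∅
[14] deliver 1→3 → N3(back v1 [q])
[15] deliver 3→1 → ∅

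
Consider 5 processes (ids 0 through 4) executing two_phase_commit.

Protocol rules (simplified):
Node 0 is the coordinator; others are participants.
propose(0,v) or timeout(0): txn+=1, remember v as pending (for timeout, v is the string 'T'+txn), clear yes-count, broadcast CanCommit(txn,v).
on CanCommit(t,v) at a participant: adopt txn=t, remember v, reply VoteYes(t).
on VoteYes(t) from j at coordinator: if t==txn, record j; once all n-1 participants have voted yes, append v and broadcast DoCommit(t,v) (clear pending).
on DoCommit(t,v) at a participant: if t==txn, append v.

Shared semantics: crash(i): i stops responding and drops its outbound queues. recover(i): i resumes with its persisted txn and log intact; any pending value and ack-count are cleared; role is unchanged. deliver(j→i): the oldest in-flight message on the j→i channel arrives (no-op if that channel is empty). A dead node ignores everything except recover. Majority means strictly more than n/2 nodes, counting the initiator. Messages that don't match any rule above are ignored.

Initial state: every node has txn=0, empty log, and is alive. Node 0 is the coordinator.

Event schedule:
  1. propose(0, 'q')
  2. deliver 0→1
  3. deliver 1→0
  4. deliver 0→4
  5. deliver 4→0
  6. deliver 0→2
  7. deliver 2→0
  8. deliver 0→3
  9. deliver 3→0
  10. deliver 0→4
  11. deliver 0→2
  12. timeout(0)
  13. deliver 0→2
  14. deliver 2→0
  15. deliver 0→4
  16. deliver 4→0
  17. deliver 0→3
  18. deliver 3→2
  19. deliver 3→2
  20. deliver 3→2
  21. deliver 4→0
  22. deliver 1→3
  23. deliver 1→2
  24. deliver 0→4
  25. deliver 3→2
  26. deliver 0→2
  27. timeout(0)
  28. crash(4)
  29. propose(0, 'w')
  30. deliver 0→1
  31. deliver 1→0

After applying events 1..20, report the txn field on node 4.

2

after 1 — propose(0,'q'): n0:coor/t1/[-]
after 2 — deliver 0→1: n1:part/t1/[-]
after 3 — deliver 1→0: ·
after 4 — deliver 0→4: n4:part/t1/[-]
after 5 — deliver 4→0: ·
after 6 — deliver 0→2: n2:part/t1/[-]
after 7 — deliver 2→0: ·
after 8 — deliver 0→3: n3:part/t1/[-]
after 9 — deliver 3→0: n0:coor/t1/[q]
after 10 — deliver 0→4: n4:part/t1/[q]
after 11 — deliver 0→2: n2:part/t1/[q]
after 12 — timeout(0): n0:coor/t2/[q]
after 13 — deliver 0→2: n2:part/t2/[q]
after 14 — deliver 2→0: ·
after 15 — deliver 0→4: n4:part/t2/[q]
after 16 — deliver 4→0: ·
after 17 — deliver 0→3: n3:part/t1/[q]
after 18 — deliver 3→2: ·
after 19 — deliver 3→2: ·
after 20 — deliver 3→2: ·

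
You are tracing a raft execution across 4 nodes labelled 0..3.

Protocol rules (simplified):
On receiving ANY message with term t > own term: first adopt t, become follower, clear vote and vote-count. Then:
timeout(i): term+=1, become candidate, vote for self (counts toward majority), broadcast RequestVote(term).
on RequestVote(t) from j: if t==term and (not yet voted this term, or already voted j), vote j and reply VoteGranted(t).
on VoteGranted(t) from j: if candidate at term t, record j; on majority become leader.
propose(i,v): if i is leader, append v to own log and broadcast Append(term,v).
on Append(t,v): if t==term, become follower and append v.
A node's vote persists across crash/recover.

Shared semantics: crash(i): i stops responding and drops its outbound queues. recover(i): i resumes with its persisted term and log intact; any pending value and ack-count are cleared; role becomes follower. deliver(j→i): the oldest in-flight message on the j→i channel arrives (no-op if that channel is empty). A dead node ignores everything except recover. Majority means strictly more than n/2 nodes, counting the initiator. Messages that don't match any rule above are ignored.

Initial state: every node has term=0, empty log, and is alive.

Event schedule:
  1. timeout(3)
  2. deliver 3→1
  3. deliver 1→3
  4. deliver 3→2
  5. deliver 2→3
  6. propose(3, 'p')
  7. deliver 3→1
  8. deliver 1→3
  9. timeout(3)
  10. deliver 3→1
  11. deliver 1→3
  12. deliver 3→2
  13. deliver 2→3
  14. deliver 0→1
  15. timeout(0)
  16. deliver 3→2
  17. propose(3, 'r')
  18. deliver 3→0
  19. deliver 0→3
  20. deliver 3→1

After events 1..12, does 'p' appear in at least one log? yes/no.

yes

after 1 — timeout(3): n3:cand/t1/[-]
after 2 — deliver 3→1: n1:foll/t1/[-]
after 3 — deliver 1→3: ·
after 4 — deliver 3→2: n2:foll/t1/[-]
after 5 — deliver 2→3: n3:lead/t1/[-]
after 6 — propose(3,'p'): n3:lead/t1/[p]
after 7 — deliver 3→1: n1:foll/t1/[p]
after 8 — deliver 1→3: ·
after 9 — timeout(3): n3:cand/t2/[p]
after 10 — deliver 3→1: n1:foll/t2/[p]
after 11 — deliver 1→3: ·
after 12 — deliver 3→2: n2:foll/t1/[p]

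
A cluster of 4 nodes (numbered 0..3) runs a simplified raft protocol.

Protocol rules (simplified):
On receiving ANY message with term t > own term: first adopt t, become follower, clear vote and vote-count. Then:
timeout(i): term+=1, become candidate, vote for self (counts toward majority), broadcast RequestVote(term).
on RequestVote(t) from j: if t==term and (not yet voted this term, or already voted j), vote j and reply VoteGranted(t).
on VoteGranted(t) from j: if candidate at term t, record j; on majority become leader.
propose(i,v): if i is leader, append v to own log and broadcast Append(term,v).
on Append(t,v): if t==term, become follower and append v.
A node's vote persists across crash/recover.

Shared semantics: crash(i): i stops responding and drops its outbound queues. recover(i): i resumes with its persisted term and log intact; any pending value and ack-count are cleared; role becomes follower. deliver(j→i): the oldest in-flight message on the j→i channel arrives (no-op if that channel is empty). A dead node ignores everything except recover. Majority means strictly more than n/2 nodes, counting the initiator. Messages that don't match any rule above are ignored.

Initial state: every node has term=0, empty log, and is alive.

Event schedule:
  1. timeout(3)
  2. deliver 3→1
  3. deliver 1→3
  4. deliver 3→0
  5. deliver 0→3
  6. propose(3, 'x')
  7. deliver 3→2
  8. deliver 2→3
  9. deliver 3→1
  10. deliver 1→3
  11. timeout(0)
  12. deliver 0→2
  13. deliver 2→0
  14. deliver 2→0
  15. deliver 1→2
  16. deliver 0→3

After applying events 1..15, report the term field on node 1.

1. timeout(3):  <3:cand t1 ->
2. deliver 3→1:  <1:foll t1 ->
3. deliver 1→3:  nop
4. deliver 3→0:  <0:foll t1 ->
5. deliver 0→3:  <3:lead t1 ->
6. propose(3,'x'):  <3:lead t1 x>
7. deliver 3→2:  <2:foll t1 ->
8. deliver 2→3:  nop
9. deliver 3→1:  <1:foll t1 x>
10. deliver 1→3:  nop
11. timeout(0):  <0:cand t2 ->
12. deliver 0→2:  <2:foll t2 ->
13. deliver 2→0:  nop
14. deliver 2→0:  nop
15. deliver 1→2:  nop

1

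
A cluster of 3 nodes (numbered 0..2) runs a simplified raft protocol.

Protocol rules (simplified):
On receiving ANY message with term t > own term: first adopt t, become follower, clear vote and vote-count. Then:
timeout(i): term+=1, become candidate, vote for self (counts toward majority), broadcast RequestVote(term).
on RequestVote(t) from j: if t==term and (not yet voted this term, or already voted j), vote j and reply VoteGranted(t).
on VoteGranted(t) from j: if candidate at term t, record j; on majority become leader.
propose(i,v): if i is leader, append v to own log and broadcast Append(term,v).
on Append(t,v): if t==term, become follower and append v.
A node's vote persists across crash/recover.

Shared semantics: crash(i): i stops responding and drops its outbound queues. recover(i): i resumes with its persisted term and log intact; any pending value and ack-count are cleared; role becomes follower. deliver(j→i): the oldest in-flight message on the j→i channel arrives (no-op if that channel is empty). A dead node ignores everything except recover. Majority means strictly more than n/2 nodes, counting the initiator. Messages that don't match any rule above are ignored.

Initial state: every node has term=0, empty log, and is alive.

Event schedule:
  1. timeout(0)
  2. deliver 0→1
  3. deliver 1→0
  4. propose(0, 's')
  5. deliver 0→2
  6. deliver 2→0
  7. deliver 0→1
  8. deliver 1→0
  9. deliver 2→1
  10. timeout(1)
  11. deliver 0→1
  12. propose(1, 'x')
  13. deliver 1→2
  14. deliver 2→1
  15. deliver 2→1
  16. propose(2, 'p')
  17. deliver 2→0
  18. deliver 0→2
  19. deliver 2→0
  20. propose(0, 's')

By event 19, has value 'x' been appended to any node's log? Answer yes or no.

[1] timeout(0) → N0(cand t1 [-])
[2] deliver 0→1 → N1(foll t1 [-])
[3] deliver 1→0 → N0(lead t1 [-])
[4] propose(0,'s') → N0(lead t1 [s])
[5] deliver 0→2 → N2(foll t1 [-])
[6] deliver 2→0 → ∅
[7] deliver 0→1 → N1(foll t1 [s])
[8] deliver 1→0 → ∅
[9] deliver 2→1 → ∅
[10] timeout(1) → N1(cand t2 [s])
[11] deliver 0→1 → ∅
[12] propose(1,'x') → ∅
[13] deliver 1→2 → N2(foll t2 [-])
[14] deliver 2→1 → N1(lead t2 [s])
[15] deliver 2→1 → ∅
[16] propose(2,'p') → ∅
[17] deliver 2→0 → ∅
[18] deliver 0→2 → ∅
[19] deliver 2→0 → ∅

no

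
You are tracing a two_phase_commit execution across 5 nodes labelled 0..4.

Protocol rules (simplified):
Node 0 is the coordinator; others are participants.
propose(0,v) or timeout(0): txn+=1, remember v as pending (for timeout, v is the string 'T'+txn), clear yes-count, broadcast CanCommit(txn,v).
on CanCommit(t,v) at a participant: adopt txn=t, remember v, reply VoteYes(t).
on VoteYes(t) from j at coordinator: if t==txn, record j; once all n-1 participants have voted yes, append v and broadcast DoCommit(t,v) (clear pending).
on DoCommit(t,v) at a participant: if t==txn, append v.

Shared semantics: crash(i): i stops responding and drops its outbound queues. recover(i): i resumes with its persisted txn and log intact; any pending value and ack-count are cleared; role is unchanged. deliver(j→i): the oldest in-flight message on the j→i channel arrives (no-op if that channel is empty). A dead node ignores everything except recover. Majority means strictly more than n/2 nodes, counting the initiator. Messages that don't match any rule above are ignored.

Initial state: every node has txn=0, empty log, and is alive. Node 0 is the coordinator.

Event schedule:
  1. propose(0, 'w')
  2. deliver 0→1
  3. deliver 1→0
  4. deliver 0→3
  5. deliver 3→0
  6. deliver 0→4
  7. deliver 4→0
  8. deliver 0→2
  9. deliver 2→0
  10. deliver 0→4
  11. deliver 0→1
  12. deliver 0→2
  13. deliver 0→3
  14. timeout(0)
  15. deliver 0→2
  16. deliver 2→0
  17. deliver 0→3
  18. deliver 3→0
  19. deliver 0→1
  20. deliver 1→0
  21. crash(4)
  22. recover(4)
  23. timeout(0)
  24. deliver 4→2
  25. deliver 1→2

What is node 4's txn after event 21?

1

after 1 — propose(0,'w'): n0:coor/t1/[-]
after 2 — deliver 0→1: n1:part/t1/[-]
after 3 — deliver 1→0: ·
after 4 — deliver 0→3: n3:part/t1/[-]
after 5 — deliver 3→0: ·
after 6 — deliver 0→4: n4:part/t1/[-]
after 7 — deliver 4→0: ·
after 8 — deliver 0→2: n2:part/t1/[-]
after 9 — deliver 2→0: n0:coor/t1/[w]
after 10 — deliver 0→4: n4:part/t1/[w]
after 11 — deliver 0→1: n1:part/t1/[w]
after 12 — deliver 0→2: n2:part/t1/[w]
after 13 — deliver 0→3: n3:part/t1/[w]
after 14 — timeout(0): n0:coor/t2/[w]
after 15 — deliver 0→2: n2:part/t2/[w]
after 16 — deliver 2→0: ·
after 17 — deliver 0→3: n3:part/t2/[w]
after 18 — deliver 3→0: ·
after 19 — deliver 0→1: n1:part/t2/[w]
after 20 — deliver 1→0: ·
after 21 — crash(4): n4:✗part/t1/[w]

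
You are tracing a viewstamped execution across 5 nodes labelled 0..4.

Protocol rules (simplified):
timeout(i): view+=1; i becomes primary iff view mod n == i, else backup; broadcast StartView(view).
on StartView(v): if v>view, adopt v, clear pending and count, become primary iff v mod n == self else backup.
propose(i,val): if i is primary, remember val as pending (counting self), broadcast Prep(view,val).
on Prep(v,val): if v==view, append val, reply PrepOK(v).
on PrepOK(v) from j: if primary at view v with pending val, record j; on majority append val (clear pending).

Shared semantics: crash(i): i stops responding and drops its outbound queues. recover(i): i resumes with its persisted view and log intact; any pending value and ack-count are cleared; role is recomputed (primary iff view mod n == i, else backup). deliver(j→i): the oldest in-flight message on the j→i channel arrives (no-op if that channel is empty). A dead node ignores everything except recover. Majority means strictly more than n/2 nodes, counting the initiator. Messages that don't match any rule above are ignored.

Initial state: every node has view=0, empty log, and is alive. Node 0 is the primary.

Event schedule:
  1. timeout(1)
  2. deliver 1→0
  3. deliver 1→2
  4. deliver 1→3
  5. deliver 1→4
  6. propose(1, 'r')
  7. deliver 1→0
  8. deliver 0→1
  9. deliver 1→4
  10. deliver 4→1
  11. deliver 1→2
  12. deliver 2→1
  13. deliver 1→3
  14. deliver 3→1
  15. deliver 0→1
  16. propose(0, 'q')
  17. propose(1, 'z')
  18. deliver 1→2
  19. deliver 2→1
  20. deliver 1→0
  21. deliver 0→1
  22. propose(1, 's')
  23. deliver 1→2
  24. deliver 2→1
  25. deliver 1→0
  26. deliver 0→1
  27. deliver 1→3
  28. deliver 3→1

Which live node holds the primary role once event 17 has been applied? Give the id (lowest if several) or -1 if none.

1

e1 timeout(1): 1[prim,v=1,-]
e2 deliver 1→0: 0[back,v=1,-]
e3 deliver 1→2: 2[back,v=1,-]
e4 deliver 1→3: 3[back,v=1,-]
e5 deliver 1→4: 4[back,v=1,-]
e6 propose(1,'r'): ·
e7 deliver 1→0: 0[back,v=1,r]
e8 deliver 0→1: ·
e9 deliver 1→4: 4[back,v=1,r]
e10 deliver 4→1: 1[prim,v=1,r]
e11 deliver 1→2: 2[back,v=1,r]
e12 deliver 2→1: ·
e13 deliver 1→3: 3[back,v=1,r]
e14 deliver 3→1: ·
e15 deliver 0→1: ·
e16 propose(0,'q'): ·
e17 propose(1,'z'): ·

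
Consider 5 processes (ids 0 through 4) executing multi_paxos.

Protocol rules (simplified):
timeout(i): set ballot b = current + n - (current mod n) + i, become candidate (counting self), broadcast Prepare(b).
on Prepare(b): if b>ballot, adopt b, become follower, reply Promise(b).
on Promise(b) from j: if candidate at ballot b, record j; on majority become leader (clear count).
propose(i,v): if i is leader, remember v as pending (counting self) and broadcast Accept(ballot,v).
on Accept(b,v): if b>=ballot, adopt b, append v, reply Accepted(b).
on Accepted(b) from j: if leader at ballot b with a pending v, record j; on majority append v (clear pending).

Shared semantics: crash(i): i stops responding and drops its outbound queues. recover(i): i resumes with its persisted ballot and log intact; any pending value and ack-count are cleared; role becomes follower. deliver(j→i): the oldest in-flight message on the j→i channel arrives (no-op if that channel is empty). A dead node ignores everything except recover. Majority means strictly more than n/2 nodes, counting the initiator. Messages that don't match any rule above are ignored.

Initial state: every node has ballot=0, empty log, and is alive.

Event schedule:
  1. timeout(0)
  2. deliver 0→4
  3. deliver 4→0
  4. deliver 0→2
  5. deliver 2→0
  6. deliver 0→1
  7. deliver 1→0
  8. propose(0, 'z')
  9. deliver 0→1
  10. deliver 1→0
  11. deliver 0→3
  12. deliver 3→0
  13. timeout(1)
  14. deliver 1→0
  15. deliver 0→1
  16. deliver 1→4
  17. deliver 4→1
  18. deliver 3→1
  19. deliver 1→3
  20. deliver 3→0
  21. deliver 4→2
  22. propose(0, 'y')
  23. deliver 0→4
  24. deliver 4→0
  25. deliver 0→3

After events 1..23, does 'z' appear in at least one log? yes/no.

yes

1. timeout(0):  <0:cand b5 ->
2. deliver 0→4:  <4:foll b5 ->
3. deliver 4→0:  nop
4. deliver 0→2:  <2:foll b5 ->
5. deliver 2→0:  <0:lead b5 ->
6. deliver 0→1:  <1:foll b5 ->
7. deliver 1→0:  nop
8. propose(0,'z'):  nop
9. deliver 0→1:  <1:foll b5 z>
10. deliver 1→0:  nop
11. deliver 0→3:  <3:foll b5 ->
12. deliver 3→0:  nop
13. timeout(1):  <1:cand b11 z>
14. deliver 1→0:  <0:foll b11 ->
15. deliver 0→1:  nop
16. deliver 1→4:  <4:foll b11 ->
17. deliver 4→1:  <1:lead b11 z>
18. deliver 3→1:  nop
19. deliver 1→3:  <3:foll b11 ->
20. deliver 3→0:  nop
21. deliver 4→2:  nop
22. propose(0,'y'):  nop
23. deliver 0→4:  nop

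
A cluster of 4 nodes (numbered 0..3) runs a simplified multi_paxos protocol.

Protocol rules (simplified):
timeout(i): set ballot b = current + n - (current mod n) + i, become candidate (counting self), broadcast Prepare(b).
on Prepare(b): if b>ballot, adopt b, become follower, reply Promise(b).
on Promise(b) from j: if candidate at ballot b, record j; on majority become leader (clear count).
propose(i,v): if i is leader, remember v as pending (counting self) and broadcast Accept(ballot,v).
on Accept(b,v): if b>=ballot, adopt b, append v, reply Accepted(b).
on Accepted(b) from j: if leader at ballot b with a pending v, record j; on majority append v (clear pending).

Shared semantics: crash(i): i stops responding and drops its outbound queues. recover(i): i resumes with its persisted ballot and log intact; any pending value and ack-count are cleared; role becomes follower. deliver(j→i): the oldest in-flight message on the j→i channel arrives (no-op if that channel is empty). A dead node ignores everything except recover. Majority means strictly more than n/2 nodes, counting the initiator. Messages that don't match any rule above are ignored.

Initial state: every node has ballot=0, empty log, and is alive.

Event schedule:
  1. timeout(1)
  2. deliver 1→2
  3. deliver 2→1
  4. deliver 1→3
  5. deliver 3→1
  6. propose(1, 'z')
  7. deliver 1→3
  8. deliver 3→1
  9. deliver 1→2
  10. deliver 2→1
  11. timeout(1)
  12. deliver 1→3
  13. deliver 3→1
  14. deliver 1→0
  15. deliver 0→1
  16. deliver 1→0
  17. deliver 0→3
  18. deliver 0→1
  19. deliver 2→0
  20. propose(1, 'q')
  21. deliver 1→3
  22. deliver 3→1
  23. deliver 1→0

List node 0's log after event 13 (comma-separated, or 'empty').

empty

1. timeout(1):  <1:cand b5 ->
2. deliver 1→2:  <2:foll b5 ->
3. deliver 2→1:  nop
4. deliver 1→3:  <3:foll b5 ->
5. deliver 3→1:  <1:lead b5 ->
6. propose(1,'z'):  nop
7. deliver 1→3:  <3:foll b5 z>
8. deliver 3→1:  nop
9. deliver 1→2:  <2:foll b5 z>
10. deliver 2→1:  <1:lead b5 z>
11. timeout(1):  <1:cand b9 z>
12. deliver 1→3:  <3:foll b9 z>
13. deliver 3→1:  nop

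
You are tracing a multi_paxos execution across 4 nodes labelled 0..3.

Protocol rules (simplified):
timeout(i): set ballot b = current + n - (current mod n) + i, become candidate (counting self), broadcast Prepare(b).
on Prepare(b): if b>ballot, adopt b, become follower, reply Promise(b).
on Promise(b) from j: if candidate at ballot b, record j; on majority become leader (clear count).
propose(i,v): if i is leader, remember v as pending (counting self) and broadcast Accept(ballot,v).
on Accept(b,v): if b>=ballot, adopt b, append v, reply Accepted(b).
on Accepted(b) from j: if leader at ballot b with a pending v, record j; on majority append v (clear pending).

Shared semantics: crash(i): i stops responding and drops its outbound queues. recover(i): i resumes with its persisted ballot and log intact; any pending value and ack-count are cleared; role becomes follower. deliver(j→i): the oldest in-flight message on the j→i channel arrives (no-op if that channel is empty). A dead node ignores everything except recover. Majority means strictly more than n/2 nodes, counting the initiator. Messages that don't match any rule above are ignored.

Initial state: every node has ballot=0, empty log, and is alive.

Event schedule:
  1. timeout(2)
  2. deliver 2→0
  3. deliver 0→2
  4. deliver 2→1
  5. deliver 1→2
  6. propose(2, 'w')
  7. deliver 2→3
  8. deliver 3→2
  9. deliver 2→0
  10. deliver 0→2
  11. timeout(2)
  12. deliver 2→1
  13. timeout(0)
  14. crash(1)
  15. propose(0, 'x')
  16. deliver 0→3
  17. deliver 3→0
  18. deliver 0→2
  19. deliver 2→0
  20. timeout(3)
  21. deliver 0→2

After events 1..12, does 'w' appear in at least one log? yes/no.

after 1 — timeout(2): n2:cand/b6/[-]
after 2 — deliver 2→0: n0:foll/b6/[-]
after 3 — deliver 0→2: ·
after 4 — deliver 2→1: n1:foll/b6/[-]
after 5 — deliver 1→2: n2:lead/b6/[-]
after 6 — propose(2,'w'): ·
after 7 — deliver 2→3: n3:foll/b6/[-]
after 8 — deliver 3→2: ·
after 9 — deliver 2→0: n0:foll/b6/[w]
after 10 — deliver 0→2: ·
after 11 — timeout(2): n2:cand/b10/[-]
after 12 — deliver 2→1: n1:foll/b6/[w]

yes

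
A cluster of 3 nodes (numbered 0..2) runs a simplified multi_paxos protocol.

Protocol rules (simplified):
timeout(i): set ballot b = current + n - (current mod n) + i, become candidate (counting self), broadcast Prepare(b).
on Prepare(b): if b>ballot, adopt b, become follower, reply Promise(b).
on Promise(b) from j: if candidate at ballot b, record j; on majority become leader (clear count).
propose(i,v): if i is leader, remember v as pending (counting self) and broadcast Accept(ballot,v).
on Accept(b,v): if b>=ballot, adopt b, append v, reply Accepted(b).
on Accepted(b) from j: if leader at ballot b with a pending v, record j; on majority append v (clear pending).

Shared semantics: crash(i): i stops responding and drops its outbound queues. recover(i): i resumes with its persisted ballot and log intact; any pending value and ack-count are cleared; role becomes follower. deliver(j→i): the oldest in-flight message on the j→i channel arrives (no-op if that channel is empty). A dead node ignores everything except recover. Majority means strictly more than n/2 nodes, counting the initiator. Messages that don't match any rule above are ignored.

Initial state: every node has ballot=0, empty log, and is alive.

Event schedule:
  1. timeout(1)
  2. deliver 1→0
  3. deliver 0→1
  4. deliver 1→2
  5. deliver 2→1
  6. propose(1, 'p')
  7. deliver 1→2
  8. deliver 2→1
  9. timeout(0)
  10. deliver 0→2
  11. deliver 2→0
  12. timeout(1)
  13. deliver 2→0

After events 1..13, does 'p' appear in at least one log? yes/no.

yes

e1 timeout(1): 1[cand,b=4,-]
e2 deliver 1→0: 0[foll,b=4,-]
e3 deliver 0→1: 1[lead,b=4,-]
e4 deliver 1→2: 2[foll,b=4,-]
e5 deliver 2→1: ·
e6 propose(1,'p'): ·
e7 deliver 1→2: 2[foll,b=4,p]
e8 deliver 2→1: 1[lead,b=4,p]
e9 timeout(0): 0[cand,b=6,-]
e10 deliver 0→2: 2[foll,b=6,p]
e11 deliver 2→0: 0[lead,b=6,-]
e12 timeout(1): 1[cand,b=7,p]
e13 deliver 2→0: ·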